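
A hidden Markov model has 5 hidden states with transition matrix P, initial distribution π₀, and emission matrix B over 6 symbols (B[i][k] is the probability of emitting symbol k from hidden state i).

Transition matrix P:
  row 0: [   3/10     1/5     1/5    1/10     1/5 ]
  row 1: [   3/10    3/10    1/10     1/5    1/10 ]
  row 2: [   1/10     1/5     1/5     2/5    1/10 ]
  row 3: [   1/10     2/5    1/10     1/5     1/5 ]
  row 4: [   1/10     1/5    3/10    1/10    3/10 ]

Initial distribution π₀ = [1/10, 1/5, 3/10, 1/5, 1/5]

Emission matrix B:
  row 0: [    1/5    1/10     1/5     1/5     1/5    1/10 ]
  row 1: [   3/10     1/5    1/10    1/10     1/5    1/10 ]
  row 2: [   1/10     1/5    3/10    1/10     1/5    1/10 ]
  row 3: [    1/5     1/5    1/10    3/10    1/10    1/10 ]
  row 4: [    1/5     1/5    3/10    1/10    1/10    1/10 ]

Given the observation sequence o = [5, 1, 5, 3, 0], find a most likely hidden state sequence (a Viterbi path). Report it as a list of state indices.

path = [2, 3, 1, 3, 1]

t=0: δ = [1.000e-02, 2.000e-02, 3.000e-02, 2.000e-02, 2.000e-02]  (obs o_0=5)
t=1: δ = [6.000e-04, 1.600e-03, 1.200e-03, 2.400e-03, 1.200e-03]  ψ = [1, 3, 2, 2, 4]  (obs o_1=1)
t=2: δ = [4.800e-05, 9.600e-05, 3.600e-05, 4.800e-05, 4.800e-05]  ψ = [1, 3, 4, 2, 3]  (obs o_2=5)
t=3: δ = [5.760e-06, 2.880e-06, 1.440e-06, 5.760e-06, 1.440e-06]  ψ = [1, 1, 4, 1, 4]  (obs o_3=3)
t=4: δ = [3.456e-07, 6.912e-07, 1.152e-07, 2.304e-07, 2.304e-07]  ψ = [0, 3, 0, 3, 0]  (obs o_4=0)
backtrack: best end state = 1; path = [2, 3, 1, 3, 1]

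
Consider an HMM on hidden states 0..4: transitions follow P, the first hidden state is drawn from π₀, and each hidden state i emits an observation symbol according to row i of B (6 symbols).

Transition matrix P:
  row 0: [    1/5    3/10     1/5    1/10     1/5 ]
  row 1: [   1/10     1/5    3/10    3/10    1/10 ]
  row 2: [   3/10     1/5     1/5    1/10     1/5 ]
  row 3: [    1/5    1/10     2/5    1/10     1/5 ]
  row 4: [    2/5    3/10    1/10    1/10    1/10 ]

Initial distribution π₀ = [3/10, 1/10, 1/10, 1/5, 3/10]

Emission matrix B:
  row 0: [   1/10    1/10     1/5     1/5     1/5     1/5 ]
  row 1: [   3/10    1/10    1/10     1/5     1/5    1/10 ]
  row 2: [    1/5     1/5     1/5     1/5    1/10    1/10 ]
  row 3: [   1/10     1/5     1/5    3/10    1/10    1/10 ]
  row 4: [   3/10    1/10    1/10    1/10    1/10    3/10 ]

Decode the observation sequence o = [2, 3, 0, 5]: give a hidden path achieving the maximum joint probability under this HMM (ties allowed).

path = [3, 2, 4, 0]

t=0: δ = [6.000e-02, 1.000e-02, 2.000e-02, 4.000e-02, 3.000e-02]  (obs o_0=2)
t=1: δ = [2.400e-03, 3.600e-03, 3.200e-03, 1.800e-03, 1.200e-03]  ψ = [0, 0, 3, 0, 0]  (obs o_1=3)
t=2: δ = [9.600e-05, 2.160e-04, 2.160e-04, 1.080e-04, 1.920e-04]  ψ = [2, 0, 1, 1, 2]  (obs o_2=0)
t=3: δ = [1.536e-05, 5.760e-06, 6.480e-06, 6.480e-06, 1.296e-05]  ψ = [4, 4, 1, 1, 2]  (obs o_3=5)
backtrack: best end state = 0; path = [3, 2, 4, 0]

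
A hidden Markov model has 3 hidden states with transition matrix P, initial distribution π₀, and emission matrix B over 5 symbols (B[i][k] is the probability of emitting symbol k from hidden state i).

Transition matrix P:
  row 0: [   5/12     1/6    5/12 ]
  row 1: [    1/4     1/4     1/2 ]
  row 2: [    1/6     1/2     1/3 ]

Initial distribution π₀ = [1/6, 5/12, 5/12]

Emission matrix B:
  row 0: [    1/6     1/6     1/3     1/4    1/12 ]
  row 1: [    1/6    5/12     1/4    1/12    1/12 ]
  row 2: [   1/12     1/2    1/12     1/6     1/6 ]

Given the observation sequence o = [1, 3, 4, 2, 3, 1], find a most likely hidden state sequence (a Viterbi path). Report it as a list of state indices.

t=0: δ = [2.778e-02, 1.736e-01, 2.083e-01]  (obs o_0=1)
t=1: δ = [1.085e-02, 8.681e-03, 1.447e-02]  ψ = [1, 2, 1]  (obs o_1=3)
t=2: δ = [3.768e-04, 6.028e-04, 8.038e-04]  ψ = [0, 2, 2]  (obs o_2=4)
t=3: δ = [5.233e-05, 1.005e-04, 2.512e-05]  ψ = [0, 2, 1]  (obs o_3=2)
t=4: δ = [6.279e-06, 2.093e-06, 8.372e-06]  ψ = [1, 1, 1]  (obs o_4=3)
t=5: δ = [4.361e-07, 1.744e-06, 1.395e-06]  ψ = [0, 2, 2]  (obs o_5=1)
backtrack: best end state = 1; path = [1, 2, 2, 1, 2, 1]

path = [1, 2, 2, 1, 2, 1]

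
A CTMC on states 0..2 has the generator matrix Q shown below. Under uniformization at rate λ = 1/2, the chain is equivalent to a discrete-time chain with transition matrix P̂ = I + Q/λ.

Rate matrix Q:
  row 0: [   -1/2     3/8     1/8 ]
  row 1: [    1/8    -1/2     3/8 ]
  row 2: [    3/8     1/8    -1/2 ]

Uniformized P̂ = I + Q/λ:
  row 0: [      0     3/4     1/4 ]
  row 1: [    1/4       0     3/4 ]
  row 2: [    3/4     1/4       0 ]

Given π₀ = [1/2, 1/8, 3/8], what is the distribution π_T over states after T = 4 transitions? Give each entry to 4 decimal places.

π = [0.2949, 0.3677, 0.3374]

t=0: π = [0.5000, 0.1250, 0.3750]
t=1: π = [0.3125, 0.4688, 0.2188]
t=2: π = [0.2813, 0.2891, 0.4297]
t=3: π = [0.3945, 0.3184, 0.2871]
t=4: π = [0.2949, 0.3677, 0.3374]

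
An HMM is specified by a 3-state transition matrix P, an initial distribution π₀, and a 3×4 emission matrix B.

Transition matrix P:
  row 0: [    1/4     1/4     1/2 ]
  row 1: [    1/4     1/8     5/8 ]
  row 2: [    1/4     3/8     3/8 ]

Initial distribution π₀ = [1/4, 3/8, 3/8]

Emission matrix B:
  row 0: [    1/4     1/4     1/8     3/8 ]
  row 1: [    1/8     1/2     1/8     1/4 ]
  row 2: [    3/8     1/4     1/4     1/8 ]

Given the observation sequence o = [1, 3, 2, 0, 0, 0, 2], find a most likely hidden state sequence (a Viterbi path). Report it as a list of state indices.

t=0: δ = [6.250e-02, 1.875e-01, 9.375e-02]  (obs o_0=1)
t=1: δ = [1.758e-02, 8.789e-03, 1.465e-02]  ψ = [1, 2, 1]  (obs o_1=3)
t=2: δ = [5.493e-04, 6.866e-04, 2.197e-03]  ψ = [0, 2, 0]  (obs o_2=2)
t=3: δ = [1.373e-04, 1.030e-04, 3.090e-04]  ψ = [2, 2, 2]  (obs o_3=0)
t=4: δ = [1.931e-05, 1.448e-05, 4.345e-05]  ψ = [2, 2, 2]  (obs o_4=0)
t=5: δ = [2.716e-06, 2.037e-06, 6.110e-06]  ψ = [2, 2, 2]  (obs o_5=0)
t=6: δ = [1.910e-07, 2.864e-07, 5.729e-07]  ψ = [2, 2, 2]  (obs o_6=2)
backtrack: best end state = 2; path = [1, 0, 2, 2, 2, 2, 2]

path = [1, 0, 2, 2, 2, 2, 2]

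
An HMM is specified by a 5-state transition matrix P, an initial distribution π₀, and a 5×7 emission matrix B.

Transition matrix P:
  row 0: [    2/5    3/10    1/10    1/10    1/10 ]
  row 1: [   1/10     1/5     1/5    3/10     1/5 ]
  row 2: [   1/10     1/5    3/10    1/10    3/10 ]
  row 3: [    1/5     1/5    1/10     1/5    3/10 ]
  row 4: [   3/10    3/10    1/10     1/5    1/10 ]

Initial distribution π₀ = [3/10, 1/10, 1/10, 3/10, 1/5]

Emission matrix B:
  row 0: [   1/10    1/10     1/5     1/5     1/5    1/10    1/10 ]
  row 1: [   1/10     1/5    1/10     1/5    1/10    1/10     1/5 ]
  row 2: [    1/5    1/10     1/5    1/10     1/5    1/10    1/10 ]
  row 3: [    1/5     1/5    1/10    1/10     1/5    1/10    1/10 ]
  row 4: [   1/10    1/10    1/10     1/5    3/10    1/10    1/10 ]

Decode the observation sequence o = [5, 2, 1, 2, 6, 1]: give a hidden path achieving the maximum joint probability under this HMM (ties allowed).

t=0: δ = [3.000e-02, 1.000e-02, 1.000e-02, 3.000e-02, 2.000e-02]  (obs o_0=5)
t=1: δ = [2.400e-03, 9.000e-04, 6.000e-04, 6.000e-04, 9.000e-04]  ψ = [0, 0, 0, 3, 3]  (obs o_1=2)
t=2: δ = [9.600e-05, 1.440e-04, 2.400e-05, 5.400e-05, 2.400e-05]  ψ = [0, 0, 0, 1, 0]  (obs o_2=1)
t=3: δ = [7.680e-06, 2.880e-06, 5.760e-06, 4.320e-06, 2.880e-06]  ψ = [0, 0, 1, 1, 1]  (obs o_3=2)
t=4: δ = [3.072e-07, 4.608e-07, 1.728e-07, 8.640e-08, 1.728e-07]  ψ = [0, 0, 2, 1, 2]  (obs o_4=6)
t=5: δ = [1.229e-08, 1.843e-08, 9.216e-09, 2.765e-08, 9.216e-09]  ψ = [0, 0, 1, 1, 1]  (obs o_5=1)
backtrack: best end state = 3; path = [0, 0, 0, 0, 1, 3]

path = [0, 0, 0, 0, 1, 3]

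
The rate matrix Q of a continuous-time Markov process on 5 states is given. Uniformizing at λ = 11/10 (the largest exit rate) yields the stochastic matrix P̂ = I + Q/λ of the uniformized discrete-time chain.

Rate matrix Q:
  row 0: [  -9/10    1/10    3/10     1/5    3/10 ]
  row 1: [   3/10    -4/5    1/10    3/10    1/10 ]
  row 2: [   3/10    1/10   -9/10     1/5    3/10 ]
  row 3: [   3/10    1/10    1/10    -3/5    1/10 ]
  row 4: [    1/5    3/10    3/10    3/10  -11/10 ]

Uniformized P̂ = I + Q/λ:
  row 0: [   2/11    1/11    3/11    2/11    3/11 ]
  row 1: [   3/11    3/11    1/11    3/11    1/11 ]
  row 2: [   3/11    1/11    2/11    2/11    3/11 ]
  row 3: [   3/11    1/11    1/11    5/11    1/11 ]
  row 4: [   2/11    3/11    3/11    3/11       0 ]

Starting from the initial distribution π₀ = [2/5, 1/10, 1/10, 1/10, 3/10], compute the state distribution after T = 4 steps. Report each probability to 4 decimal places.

t=0: π = [0.4000, 0.1000, 0.1000, 0.1000, 0.3000]
t=1: π = [0.2091, 0.1636, 0.2273, 0.2455, 0.1545]
t=2: π = [0.2397, 0.1488, 0.1777, 0.2777, 0.1562]
t=3: π = [0.2367, 0.1464, 0.1790, 0.2853, 0.1526]
t=4: π = [0.2373, 0.1453, 0.1780, 0.2868, 0.1526]

π = [0.2373, 0.1453, 0.1780, 0.2868, 0.1526]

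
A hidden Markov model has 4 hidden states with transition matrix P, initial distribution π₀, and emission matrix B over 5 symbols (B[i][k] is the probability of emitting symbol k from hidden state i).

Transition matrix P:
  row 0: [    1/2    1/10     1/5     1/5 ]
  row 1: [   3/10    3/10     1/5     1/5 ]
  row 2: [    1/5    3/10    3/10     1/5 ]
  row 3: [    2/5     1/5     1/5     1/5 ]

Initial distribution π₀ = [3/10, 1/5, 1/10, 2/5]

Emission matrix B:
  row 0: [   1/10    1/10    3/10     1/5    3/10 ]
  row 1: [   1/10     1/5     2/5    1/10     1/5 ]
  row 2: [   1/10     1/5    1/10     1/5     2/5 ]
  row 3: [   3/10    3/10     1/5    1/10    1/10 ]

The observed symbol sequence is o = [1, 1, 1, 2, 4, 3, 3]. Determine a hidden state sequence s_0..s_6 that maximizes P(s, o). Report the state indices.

path = [3, 3, 3, 0, 0, 0, 0]

t=0: δ = [3.000e-02, 4.000e-02, 2.000e-02, 1.200e-01]  (obs o_0=1)
t=1: δ = [4.800e-03, 4.800e-03, 4.800e-03, 7.200e-03]  ψ = [3, 3, 3, 3]  (obs o_1=1)
t=2: δ = [2.880e-04, 2.880e-04, 2.880e-04, 4.320e-04]  ψ = [3, 1, 2, 3]  (obs o_2=1)
t=3: δ = [5.184e-05, 3.456e-05, 8.640e-06, 1.728e-05]  ψ = [3, 1, 2, 3]  (obs o_3=2)
t=4: δ = [7.776e-06, 2.074e-06, 4.147e-06, 1.037e-06]  ψ = [0, 1, 0, 0]  (obs o_4=4)
t=5: δ = [7.776e-07, 1.244e-07, 3.110e-07, 1.555e-07]  ψ = [0, 2, 0, 0]  (obs o_5=3)
t=6: δ = [7.776e-08, 9.331e-09, 3.110e-08, 1.555e-08]  ψ = [0, 2, 0, 0]  (obs o_6=3)
backtrack: best end state = 0; path = [3, 3, 3, 0, 0, 0, 0]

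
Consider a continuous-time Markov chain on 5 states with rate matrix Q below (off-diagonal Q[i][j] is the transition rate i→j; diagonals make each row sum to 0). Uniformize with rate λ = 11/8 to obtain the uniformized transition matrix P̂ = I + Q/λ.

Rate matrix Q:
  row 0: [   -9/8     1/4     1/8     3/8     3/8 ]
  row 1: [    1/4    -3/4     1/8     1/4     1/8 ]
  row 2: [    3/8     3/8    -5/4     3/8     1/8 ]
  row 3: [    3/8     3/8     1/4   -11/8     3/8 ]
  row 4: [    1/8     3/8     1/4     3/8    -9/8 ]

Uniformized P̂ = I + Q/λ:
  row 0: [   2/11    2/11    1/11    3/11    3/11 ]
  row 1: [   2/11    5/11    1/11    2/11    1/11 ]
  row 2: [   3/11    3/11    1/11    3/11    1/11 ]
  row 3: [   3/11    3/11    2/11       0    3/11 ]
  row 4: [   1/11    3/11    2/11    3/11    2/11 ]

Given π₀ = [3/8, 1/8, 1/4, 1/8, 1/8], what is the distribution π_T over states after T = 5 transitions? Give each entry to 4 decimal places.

π = [0.1944, 0.3117, 0.1245, 0.1922, 0.1773]

t=0: π = [0.3750, 0.1250, 0.2500, 0.1250, 0.1250]
t=1: π = [0.2045, 0.2614, 0.1136, 0.2273, 0.1932]
t=2: π = [0.1952, 0.3017, 0.1291, 0.1870, 0.1870]
t=3: π = [0.1936, 0.3098, 0.1249, 0.1943, 0.1774]
t=4: π = [0.1947, 0.3115, 0.1247, 0.1916, 0.1776]
t=5: π = [0.1944, 0.3117, 0.1245, 0.1922, 0.1773]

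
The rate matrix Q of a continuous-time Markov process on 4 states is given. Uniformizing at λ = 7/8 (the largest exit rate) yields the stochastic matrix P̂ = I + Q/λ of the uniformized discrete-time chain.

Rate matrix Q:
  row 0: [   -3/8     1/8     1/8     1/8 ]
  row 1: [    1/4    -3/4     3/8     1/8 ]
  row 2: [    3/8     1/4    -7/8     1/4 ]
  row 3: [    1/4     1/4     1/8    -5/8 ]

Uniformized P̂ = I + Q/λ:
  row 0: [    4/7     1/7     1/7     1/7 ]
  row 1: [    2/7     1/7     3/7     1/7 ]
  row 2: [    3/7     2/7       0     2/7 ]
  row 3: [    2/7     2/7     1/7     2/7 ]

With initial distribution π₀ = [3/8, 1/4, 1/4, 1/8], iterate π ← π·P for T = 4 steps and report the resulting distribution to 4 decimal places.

t=0: π = [0.3750, 0.2500, 0.2500, 0.1250]
t=1: π = [0.4286, 0.1964, 0.1786, 0.1964]
t=2: π = [0.4337, 0.1964, 0.1735, 0.1964]
t=3: π = [0.4344, 0.1957, 0.1742, 0.1957]
t=4: π = [0.4347, 0.1957, 0.1739, 0.1957]

π = [0.4347, 0.1957, 0.1739, 0.1957]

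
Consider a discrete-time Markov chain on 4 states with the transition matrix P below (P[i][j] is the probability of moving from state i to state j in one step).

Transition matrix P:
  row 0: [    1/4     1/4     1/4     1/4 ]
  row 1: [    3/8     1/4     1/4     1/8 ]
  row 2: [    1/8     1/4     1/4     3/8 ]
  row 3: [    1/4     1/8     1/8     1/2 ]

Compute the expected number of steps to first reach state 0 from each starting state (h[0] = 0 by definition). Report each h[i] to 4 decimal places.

First-step conditioning: h[0] = 0; for i ≠ 0, h[i] = 1 + Σ_k P[i][k]·h[k].
  h[1] = 1 + 1/4·h[1] + 1/4·h[2] + 1/8·h[3]
  h[2] = 1 + 1/4·h[1] + 1/4·h[2] + 3/8·h[3]
  h[3] = 1 + 1/8·h[1] + 1/8·h[2] + 1/2·h[3]
Solving the 3×3 linear system over states ≠ 0 gives exactly h = [0, 7/2, 9/2, 4] (h[0] = 0 is the target).

h = [0.0000, 3.5000, 4.5000, 4.0000]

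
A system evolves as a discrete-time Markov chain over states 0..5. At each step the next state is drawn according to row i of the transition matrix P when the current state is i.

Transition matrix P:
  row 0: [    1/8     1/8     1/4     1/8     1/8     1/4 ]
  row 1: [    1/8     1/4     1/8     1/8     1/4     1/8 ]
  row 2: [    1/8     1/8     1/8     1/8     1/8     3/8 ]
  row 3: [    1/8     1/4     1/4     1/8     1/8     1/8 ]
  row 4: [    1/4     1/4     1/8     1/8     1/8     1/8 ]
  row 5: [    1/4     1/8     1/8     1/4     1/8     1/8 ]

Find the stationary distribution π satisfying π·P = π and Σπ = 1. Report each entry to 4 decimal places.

π = [0.1669, 0.1852, 0.1644, 0.1484, 0.1482, 0.1870]

Balance equations π_j = Σ_i π_i·P[i][j]:
  π_0 = 1/8·π_0 + 1/8·π_1 + 1/8·π_2 + 1/8·π_3 + 1/4·π_4 + 1/4·π_5
  π_1 = 1/8·π_0 + 1/4·π_1 + 1/8·π_2 + 1/4·π_3 + 1/4·π_4 + 1/8·π_5
  π_2 = 1/4·π_0 + 1/8·π_1 + 1/8·π_2 + 1/4·π_3 + 1/8·π_4 + 1/8·π_5
  π_3 = 1/8·π_0 + 1/8·π_1 + 1/8·π_2 + 1/8·π_3 + 1/8·π_4 + 1/4·π_5
  π_4 = 1/8·π_0 + 1/4·π_1 + 1/8·π_2 + 1/8·π_3 + 1/8·π_4 + 1/8·π_5
  normalize: π_0 + π_1 + π_2 + π_3 + π_4 + π_5 = 1
Solving the linear system gives exactly π = [6119/36665, 6791/36665, 6028/36665, 1088/7333, 5432/36665, 1371/7333].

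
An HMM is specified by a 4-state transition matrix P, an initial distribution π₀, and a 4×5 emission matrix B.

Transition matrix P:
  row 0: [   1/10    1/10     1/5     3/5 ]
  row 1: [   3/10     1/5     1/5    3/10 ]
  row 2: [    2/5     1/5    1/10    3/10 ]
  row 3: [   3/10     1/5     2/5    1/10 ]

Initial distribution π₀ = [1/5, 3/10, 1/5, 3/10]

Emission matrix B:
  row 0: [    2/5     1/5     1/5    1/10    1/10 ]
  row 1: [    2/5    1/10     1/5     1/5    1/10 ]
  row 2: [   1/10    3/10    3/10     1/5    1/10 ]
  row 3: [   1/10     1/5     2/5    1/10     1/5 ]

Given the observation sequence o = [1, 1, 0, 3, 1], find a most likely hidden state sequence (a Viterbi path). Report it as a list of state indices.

t=0: δ = [4.000e-02, 3.000e-02, 6.000e-02, 6.000e-02]  (obs o_0=1)
t=1: δ = [4.800e-03, 1.200e-03, 7.200e-03, 4.800e-03]  ψ = [2, 2, 3, 0]  (obs o_1=1)
t=2: δ = [1.152e-03, 5.760e-04, 1.920e-04, 2.880e-04]  ψ = [2, 2, 3, 0]  (obs o_2=0)
t=3: δ = [1.728e-05, 2.304e-05, 4.608e-05, 6.912e-05]  ψ = [1, 0, 0, 0]  (obs o_3=3)
t=4: δ = [4.147e-06, 1.382e-06, 8.294e-06, 2.765e-06]  ψ = [3, 3, 3, 2]  (obs o_4=1)
backtrack: best end state = 2; path = [3, 2, 0, 3, 2]

path = [3, 2, 0, 3, 2]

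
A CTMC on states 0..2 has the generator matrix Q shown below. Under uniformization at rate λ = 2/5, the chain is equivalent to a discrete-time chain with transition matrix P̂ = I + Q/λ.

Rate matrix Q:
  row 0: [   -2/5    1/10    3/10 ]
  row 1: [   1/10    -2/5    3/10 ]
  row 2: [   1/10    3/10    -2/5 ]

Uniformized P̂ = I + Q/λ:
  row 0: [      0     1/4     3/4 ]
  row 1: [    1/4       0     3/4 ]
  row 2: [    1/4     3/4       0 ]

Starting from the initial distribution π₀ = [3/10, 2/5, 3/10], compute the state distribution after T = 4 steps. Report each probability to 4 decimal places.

π = [0.2004, 0.4117, 0.3879]

t=0: π = [0.3000, 0.4000, 0.3000]
t=1: π = [0.1750, 0.3000, 0.5250]
t=2: π = [0.2063, 0.4375, 0.3563]
t=3: π = [0.1984, 0.3188, 0.4828]
t=4: π = [0.2004, 0.4117, 0.3879]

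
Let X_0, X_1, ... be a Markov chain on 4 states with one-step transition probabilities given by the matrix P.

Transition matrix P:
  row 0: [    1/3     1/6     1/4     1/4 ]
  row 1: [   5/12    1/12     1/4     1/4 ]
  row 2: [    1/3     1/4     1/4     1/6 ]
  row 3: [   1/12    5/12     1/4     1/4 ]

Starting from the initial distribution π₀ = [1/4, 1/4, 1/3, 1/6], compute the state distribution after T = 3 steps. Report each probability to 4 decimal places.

t=0: π = [0.2500, 0.2500, 0.3333, 0.1667]
t=1: π = [0.3125, 0.2153, 0.2500, 0.2222]
t=2: π = [0.2957, 0.2251, 0.2500, 0.2292]
t=3: π = [0.2948, 0.2260, 0.2500, 0.2292]

π = [0.2948, 0.2260, 0.2500, 0.2292]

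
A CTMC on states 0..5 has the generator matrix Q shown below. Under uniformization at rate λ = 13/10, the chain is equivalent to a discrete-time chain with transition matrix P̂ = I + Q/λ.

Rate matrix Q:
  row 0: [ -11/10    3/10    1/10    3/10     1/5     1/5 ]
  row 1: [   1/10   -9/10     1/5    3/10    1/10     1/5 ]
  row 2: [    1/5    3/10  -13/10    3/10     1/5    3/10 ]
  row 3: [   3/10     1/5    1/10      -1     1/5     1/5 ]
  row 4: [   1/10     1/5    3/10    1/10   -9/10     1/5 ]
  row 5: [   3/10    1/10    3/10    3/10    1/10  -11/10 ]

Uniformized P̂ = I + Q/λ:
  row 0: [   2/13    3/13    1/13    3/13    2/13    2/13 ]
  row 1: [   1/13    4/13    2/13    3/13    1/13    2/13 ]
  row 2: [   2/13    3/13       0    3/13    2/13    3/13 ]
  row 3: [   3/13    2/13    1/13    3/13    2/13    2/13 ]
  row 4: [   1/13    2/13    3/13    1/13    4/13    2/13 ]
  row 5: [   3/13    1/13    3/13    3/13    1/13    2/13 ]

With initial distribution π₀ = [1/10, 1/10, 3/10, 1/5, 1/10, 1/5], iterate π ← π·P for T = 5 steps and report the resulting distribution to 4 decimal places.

π = [0.1561, 0.1929, 0.1299, 0.2078, 0.1494, 0.1639]

t=0: π = [0.1000, 0.1000, 0.3000, 0.2000, 0.1000, 0.2000]
t=1: π = [0.1692, 0.1846, 0.1077, 0.2154, 0.1462, 0.1769]
t=2: π = [0.1586, 0.1899, 0.1325, 0.2083, 0.1485, 0.1621]
t=3: π = [0.1563, 0.1930, 0.1291, 0.2079, 0.1496, 0.1640]
t=4: π = [0.1561, 0.1929, 0.1301, 0.2078, 0.1494, 0.1638]
t=5: π = [0.1561, 0.1929, 0.1299, 0.2078, 0.1494, 0.1639]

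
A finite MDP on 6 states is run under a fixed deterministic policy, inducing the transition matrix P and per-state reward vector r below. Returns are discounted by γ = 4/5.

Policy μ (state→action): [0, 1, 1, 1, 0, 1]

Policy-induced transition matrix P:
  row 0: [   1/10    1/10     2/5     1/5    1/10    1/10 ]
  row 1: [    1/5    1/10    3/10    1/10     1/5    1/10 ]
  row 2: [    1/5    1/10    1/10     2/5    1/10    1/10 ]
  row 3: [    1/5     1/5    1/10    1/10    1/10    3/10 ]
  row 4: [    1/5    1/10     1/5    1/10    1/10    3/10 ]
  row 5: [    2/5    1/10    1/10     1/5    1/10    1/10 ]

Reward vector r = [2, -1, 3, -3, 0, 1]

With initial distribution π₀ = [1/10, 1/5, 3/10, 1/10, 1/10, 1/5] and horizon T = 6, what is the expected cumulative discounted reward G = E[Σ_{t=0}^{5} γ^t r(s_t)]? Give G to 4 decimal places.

G = 1.9951

t=0: π = [0.1000, 0.2000, 0.3000, 0.1000, 0.1000, 0.2000], E[r] = 0.8000, γ^t·E[r] = 0.800000, running G = 0.800000
t=1: π = [0.2300, 0.1100, 0.1800, 0.2200, 0.1200, 0.1400], E[r] = 0.3700, γ^t·E[r] = 0.296000, running G = 1.096000
t=2: π = [0.2050, 0.1220, 0.2030, 0.1910, 0.1110, 0.1680], E[r] = 0.4920, γ^t·E[r] = 0.314880, running G = 1.410880
t=3: π = [0.2131, 0.1191, 0.1970, 0.1982, 0.1122, 0.1604], E[r] = 0.4639, γ^t·E[r] = 0.237517, running G = 1.648397
t=4: π = [0.2108, 0.1198, 0.1990, 0.1965, 0.1119, 0.1621], E[r] = 0.4714, γ^t·E[r] = 0.193069, running G = 1.841466
t=5: π = [0.2113, 0.1196, 0.1984, 0.1970, 0.1120, 0.1617], E[r] = 0.4689, γ^t·E[r] = 0.153661, running G = 1.995126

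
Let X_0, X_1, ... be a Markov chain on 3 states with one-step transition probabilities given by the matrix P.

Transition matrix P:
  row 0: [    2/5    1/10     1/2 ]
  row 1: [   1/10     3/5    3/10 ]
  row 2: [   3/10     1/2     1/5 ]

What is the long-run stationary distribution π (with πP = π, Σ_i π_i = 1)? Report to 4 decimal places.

Balance equations π_j = Σ_i π_i·P[i][j]:
  π_0 = 2/5·π_0 + 1/10·π_1 + 3/10·π_2
  π_1 = 1/10·π_0 + 3/5·π_1 + 1/2·π_2
  normalize: π_0 + π_1 + π_2 = 1
Solving the linear system gives exactly π = [17/73, 33/73, 23/73].

π = [0.2329, 0.4521, 0.3151]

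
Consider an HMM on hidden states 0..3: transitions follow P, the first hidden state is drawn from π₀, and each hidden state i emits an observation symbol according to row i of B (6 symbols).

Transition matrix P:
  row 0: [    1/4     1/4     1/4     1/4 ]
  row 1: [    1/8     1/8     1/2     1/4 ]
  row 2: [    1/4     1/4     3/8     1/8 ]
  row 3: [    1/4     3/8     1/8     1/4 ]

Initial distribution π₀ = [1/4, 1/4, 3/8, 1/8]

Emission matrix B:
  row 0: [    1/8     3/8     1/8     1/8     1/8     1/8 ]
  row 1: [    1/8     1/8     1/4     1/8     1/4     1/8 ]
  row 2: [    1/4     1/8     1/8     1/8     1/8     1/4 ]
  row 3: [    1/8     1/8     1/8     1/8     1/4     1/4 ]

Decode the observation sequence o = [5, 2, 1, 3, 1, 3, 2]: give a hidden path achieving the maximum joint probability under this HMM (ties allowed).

t=0: δ = [3.125e-02, 3.125e-02, 9.375e-02, 3.125e-02]  (obs o_0=5)
t=1: δ = [2.930e-03, 5.859e-03, 4.395e-03, 1.465e-03]  ψ = [2, 2, 2, 2]  (obs o_1=2)
t=2: δ = [4.120e-04, 1.373e-04, 3.662e-04, 1.831e-04]  ψ = [2, 2, 1, 1]  (obs o_2=1)
t=3: δ = [1.287e-05, 1.287e-05, 1.717e-05, 1.287e-05]  ψ = [0, 0, 2, 0]  (obs o_3=3)
t=4: δ = [1.609e-06, 6.035e-07, 8.047e-07, 4.023e-07]  ψ = [2, 3, 1, 0]  (obs o_4=1)
t=5: δ = [5.029e-08, 5.029e-08, 5.029e-08, 5.029e-08]  ψ = [0, 0, 0, 0]  (obs o_5=3)
t=6: δ = [1.572e-09, 4.715e-09, 3.143e-09, 1.572e-09]  ψ = [0, 3, 1, 0]  (obs o_6=2)
backtrack: best end state = 1; path = [2, 1, 2, 2, 0, 3, 1]

path = [2, 1, 2, 2, 0, 3, 1]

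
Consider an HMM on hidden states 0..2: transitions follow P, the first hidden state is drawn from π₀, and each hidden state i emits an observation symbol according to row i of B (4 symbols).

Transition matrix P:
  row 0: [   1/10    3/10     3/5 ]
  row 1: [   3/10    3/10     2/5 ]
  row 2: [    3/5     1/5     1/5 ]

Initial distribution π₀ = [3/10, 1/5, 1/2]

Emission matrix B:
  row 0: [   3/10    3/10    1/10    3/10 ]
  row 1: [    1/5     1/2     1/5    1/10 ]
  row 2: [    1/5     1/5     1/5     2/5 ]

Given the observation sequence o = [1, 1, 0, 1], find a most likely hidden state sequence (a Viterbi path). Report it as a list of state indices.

t=0: δ = [9.000e-02, 1.000e-01, 1.000e-01]  (obs o_0=1)
t=1: δ = [1.800e-02, 1.500e-02, 1.080e-02]  ψ = [2, 1, 0]  (obs o_1=1)
t=2: δ = [1.944e-03, 1.080e-03, 2.160e-03]  ψ = [2, 0, 0]  (obs o_2=0)
t=3: δ = [3.888e-04, 2.916e-04, 2.333e-04]  ψ = [2, 0, 0]  (obs o_3=1)
backtrack: best end state = 0; path = [2, 0, 2, 0]

path = [2, 0, 2, 0]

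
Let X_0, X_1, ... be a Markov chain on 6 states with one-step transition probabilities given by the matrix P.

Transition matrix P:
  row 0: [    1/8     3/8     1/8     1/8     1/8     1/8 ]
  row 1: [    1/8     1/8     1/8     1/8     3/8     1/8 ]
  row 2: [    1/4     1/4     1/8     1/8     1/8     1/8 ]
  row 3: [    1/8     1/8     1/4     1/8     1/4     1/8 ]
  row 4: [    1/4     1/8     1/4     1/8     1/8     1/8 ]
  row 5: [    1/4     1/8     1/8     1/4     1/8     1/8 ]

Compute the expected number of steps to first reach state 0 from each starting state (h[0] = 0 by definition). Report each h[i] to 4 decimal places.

h = [0.0000, 5.2539, 4.7413, 5.2619, 4.6773, 4.7423]

First-step conditioning: h[0] = 0; for i ≠ 0, h[i] = 1 + Σ_k P[i][k]·h[k].
  h[1] = 1 + 1/8·h[1] + 1/8·h[2] + 1/8·h[3] + 3/8·h[4] + 1/8·h[5]
  h[2] = 1 + 1/4·h[1] + 1/8·h[2] + 1/8·h[3] + 1/8·h[4] + 1/8·h[5]
  h[3] = 1 + 1/8·h[1] + 1/4·h[2] + 1/8·h[3] + 1/4·h[4] + 1/8·h[5]
  h[4] = 1 + 1/8·h[1] + 1/4·h[2] + 1/8·h[3] + 1/8·h[4] + 1/8·h[5]
  h[5] = 1 + 1/8·h[1] + 1/8·h[2] + 1/4·h[3] + 1/8·h[4] + 1/8·h[5]
Solving the 5×5 linear system over states ≠ 0 gives exactly h = [0, 41984/7991, 37888/7991, 42048/7991, 37376/7991, 37896/7991] (h[0] = 0 is the target).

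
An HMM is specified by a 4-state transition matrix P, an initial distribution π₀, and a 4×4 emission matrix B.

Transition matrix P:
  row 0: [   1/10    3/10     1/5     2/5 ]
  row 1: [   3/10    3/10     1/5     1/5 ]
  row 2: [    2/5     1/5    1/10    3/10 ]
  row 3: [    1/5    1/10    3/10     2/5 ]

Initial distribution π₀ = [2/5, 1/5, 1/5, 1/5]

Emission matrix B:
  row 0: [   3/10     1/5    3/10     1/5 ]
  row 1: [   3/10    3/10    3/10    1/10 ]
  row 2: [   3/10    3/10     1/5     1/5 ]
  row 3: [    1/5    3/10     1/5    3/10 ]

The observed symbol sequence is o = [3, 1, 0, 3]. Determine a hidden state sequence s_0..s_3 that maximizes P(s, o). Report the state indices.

t=0: δ = [8.000e-02, 2.000e-02, 4.000e-02, 6.000e-02]  (obs o_0=3)
t=1: δ = [3.200e-03, 7.200e-03, 5.400e-03, 9.600e-03]  ψ = [2, 0, 3, 0]  (obs o_1=1)
t=2: δ = [6.480e-04, 6.480e-04, 8.640e-04, 7.680e-04]  ψ = [1, 1, 3, 3]  (obs o_2=0)
t=3: δ = [6.912e-05, 1.944e-05, 4.608e-05, 9.216e-05]  ψ = [2, 0, 3, 3]  (obs o_3=3)
backtrack: best end state = 3; path = [0, 3, 3, 3]

path = [0, 3, 3, 3]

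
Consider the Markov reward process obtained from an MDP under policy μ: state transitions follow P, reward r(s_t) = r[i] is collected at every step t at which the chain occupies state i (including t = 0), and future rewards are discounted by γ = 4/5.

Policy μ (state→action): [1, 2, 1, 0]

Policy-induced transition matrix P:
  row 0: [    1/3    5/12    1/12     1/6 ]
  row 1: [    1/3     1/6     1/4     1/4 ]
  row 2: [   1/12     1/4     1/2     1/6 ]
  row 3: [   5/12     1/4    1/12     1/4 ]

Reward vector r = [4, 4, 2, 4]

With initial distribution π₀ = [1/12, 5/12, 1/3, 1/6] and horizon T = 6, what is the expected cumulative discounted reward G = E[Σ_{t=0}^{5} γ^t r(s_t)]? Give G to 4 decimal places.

G = 12.7463

t=0: π = [0.0833, 0.4167, 0.3333, 0.1667], E[r] = 3.3333, γ^t·E[r] = 3.333333, running G = 3.333333
t=1: π = [0.2639, 0.2292, 0.2917, 0.2153], E[r] = 3.4167, γ^t·E[r] = 2.733333, running G = 6.066667
t=2: π = [0.2784, 0.2749, 0.2431, 0.2037], E[r] = 3.5139, γ^t·E[r] = 2.248889, running G = 8.315556
t=3: π = [0.2895, 0.2735, 0.2304, 0.2065], E[r] = 3.5392, γ^t·E[r] = 1.812049, running G = 10.127605
t=4: π = [0.2929, 0.2755, 0.2249, 0.2067], E[r] = 3.5502, γ^t·E[r] = 1.454143, running G = 11.581748
t=5: π = [0.2943, 0.2759, 0.2230, 0.2068], E[r] = 3.5541, γ^t·E[r] = 1.164599, running G = 12.746348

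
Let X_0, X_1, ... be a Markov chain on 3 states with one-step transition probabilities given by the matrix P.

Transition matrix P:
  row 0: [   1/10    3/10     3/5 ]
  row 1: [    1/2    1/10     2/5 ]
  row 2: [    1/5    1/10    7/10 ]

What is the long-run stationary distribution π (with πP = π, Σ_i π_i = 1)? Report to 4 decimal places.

Balance equations π_j = Σ_i π_i·P[i][j]:
  π_0 = 1/10·π_0 + 1/2·π_1 + 1/5·π_2
  π_1 = 3/10·π_0 + 1/10·π_1 + 1/10·π_2
  normalize: π_0 + π_1 + π_2 = 1
Solving the linear system gives exactly π = [23/104, 15/104, 33/52].

π = [0.2212, 0.1442, 0.6346]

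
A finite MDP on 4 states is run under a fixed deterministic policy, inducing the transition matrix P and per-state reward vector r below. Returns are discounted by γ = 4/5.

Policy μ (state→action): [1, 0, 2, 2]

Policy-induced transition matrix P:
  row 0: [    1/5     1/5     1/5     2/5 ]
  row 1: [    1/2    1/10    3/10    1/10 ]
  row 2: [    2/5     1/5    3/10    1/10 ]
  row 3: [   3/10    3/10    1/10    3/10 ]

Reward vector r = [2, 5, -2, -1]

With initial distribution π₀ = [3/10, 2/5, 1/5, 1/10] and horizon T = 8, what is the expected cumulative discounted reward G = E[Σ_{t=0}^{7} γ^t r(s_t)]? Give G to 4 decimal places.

t=0: π = [0.3000, 0.4000, 0.2000, 0.1000], E[r] = 2.1000, γ^t·E[r] = 2.100000, running G = 2.100000
t=1: π = [0.3700, 0.1700, 0.2500, 0.2100], E[r] = 0.8800, γ^t·E[r] = 0.704000, running G = 2.804000
t=2: π = [0.3220, 0.2040, 0.2210, 0.2530], E[r] = 0.9690, γ^t·E[r] = 0.620160, running G = 3.424160
t=3: π = [0.3307, 0.2049, 0.2172, 0.2472], E[r] = 1.0043, γ^t·E[r] = 0.514202, running G = 3.938362
t=4: π = [0.3296, 0.2042, 0.2175, 0.2487], E[r] = 0.9968, γ^t·E[r] = 0.408281, running G = 4.346643
t=5: π = [0.3296, 0.2044, 0.2173, 0.2486], E[r] = 0.9982, γ^t·E[r] = 0.327104, running G = 4.673746
t=6: π = [0.3297, 0.2044, 0.2173, 0.2486], E[r] = 0.9982, γ^t·E[r] = 0.261662, running G = 4.935408
t=7: π = [0.3296, 0.2044, 0.2173, 0.2486], E[r] = 0.9982, γ^t·E[r] = 0.209328, running G = 5.144736

G = 5.1447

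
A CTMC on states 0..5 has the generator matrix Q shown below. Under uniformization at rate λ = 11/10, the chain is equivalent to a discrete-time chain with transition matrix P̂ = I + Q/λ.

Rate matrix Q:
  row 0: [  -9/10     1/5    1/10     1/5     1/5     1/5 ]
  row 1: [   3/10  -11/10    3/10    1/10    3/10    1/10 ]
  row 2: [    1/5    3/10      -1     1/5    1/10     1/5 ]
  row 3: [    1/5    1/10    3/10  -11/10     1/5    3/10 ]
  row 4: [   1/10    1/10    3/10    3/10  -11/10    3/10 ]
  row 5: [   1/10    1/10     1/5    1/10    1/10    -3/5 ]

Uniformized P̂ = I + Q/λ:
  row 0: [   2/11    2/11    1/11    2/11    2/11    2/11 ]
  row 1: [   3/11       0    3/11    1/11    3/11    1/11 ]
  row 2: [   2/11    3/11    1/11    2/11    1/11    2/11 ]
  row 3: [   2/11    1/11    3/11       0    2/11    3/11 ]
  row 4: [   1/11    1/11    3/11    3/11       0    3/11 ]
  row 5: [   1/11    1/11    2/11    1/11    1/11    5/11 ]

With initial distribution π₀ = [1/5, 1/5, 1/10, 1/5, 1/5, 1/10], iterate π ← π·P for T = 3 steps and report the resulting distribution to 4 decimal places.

π = [0.1591, 0.1262, 0.1872, 0.1320, 0.1310, 0.2645]

t=0: π = [0.2000, 0.2000, 0.1000, 0.2000, 0.2000, 0.1000]
t=1: π = [0.1727, 0.1091, 0.2091, 0.1364, 0.1455, 0.2273]
t=2: π = [0.1579, 0.1347, 0.1826, 0.1397, 0.1256, 0.2595]
t=3: π = [0.1591, 0.1262, 0.1872, 0.1320, 0.1310, 0.2645]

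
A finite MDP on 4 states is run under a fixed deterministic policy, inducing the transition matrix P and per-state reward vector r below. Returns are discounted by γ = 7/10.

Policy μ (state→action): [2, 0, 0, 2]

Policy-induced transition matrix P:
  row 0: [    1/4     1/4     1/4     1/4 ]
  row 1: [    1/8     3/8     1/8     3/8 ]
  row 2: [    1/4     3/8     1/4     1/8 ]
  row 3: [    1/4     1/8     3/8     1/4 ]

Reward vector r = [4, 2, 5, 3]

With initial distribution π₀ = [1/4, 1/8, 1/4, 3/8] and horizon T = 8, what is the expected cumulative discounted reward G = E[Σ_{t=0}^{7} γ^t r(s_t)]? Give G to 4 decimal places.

t=0: π = [0.2500, 0.1250, 0.2500, 0.3750], E[r] = 3.6250, γ^t·E[r] = 3.625000, running G = 3.625000
t=1: π = [0.2344, 0.2500, 0.2813, 0.2344], E[r] = 3.5469, γ^t·E[r] = 2.482813, running G = 6.107813
t=2: π = [0.2188, 0.2871, 0.2480, 0.2461], E[r] = 3.4277, γ^t·E[r] = 1.679590, running G = 7.787402
t=3: π = [0.2141, 0.2861, 0.2449, 0.2549], E[r] = 3.4177, γ^t·E[r] = 1.172280, running G = 8.959682
t=4: π = [0.2142, 0.2845, 0.2461, 0.2552], E[r] = 3.4219, γ^t·E[r] = 0.821600, running G = 9.781281
t=5: π = [0.2144, 0.2844, 0.2463, 0.2548], E[r] = 3.4227, γ^t·E[r] = 0.575247, running G = 10.356529
t=6: π = [0.2144, 0.2845, 0.2463, 0.2548], E[r] = 3.4225, γ^t·E[r] = 0.402659, running G = 10.759188
t=7: π = [0.2144, 0.2845, 0.2463, 0.2548], E[r] = 3.4225, γ^t·E[r] = 0.281858, running G = 11.041045

G = 11.0410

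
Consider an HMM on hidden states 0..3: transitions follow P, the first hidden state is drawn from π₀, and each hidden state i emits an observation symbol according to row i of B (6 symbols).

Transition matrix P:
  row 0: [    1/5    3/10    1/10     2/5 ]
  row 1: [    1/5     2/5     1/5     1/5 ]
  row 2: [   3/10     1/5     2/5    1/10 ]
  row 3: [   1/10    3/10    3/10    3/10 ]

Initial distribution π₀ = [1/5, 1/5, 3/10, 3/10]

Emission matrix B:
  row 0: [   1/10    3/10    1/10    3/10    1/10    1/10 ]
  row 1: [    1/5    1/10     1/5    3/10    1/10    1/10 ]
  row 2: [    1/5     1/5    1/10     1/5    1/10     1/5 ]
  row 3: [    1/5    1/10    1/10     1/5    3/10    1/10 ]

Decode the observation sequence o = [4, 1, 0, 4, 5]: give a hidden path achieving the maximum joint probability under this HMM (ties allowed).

path = [3, 2, 2, 2, 2]

t=0: δ = [2.000e-02, 2.000e-02, 3.000e-02, 9.000e-02]  (obs o_0=4)
t=1: δ = [2.700e-03, 2.700e-03, 5.400e-03, 2.700e-03]  ψ = [2, 3, 3, 3]  (obs o_1=1)
t=2: δ = [1.620e-04, 2.160e-04, 4.320e-04, 2.160e-04]  ψ = [2, 1, 2, 0]  (obs o_2=0)
t=3: δ = [1.296e-05, 8.640e-06, 1.728e-05, 1.944e-05]  ψ = [2, 1, 2, 0]  (obs o_3=4)
t=4: δ = [5.184e-07, 5.832e-07, 1.382e-06, 5.832e-07]  ψ = [2, 3, 2, 3]  (obs o_4=5)
backtrack: best end state = 2; path = [3, 2, 2, 2, 2]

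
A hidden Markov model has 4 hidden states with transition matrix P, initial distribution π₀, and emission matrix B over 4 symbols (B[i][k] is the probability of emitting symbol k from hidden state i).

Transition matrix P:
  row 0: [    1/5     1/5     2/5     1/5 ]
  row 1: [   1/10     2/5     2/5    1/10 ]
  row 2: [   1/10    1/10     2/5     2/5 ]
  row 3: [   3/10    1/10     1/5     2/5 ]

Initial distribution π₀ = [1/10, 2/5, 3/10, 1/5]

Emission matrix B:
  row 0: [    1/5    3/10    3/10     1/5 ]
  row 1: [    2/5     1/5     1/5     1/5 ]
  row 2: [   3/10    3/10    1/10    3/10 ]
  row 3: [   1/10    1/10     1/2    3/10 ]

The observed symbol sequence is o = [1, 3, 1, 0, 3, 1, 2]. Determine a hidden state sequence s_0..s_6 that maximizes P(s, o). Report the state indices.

path = [2, 2, 2, 2, 2, 2, 3]

t=0: δ = [3.000e-02, 8.000e-02, 9.000e-02, 2.000e-02]  (obs o_0=1)
t=1: δ = [1.800e-03, 6.400e-03, 1.080e-02, 1.080e-02]  ψ = [2, 1, 2, 2]  (obs o_1=3)
t=2: δ = [9.720e-04, 5.120e-04, 1.296e-03, 4.320e-04]  ψ = [3, 1, 2, 2]  (obs o_2=1)
t=3: δ = [3.888e-05, 8.192e-05, 1.555e-04, 5.184e-05]  ψ = [0, 1, 2, 2]  (obs o_3=0)
t=4: δ = [3.110e-06, 6.554e-06, 1.866e-05, 1.866e-05]  ψ = [2, 1, 2, 2]  (obs o_4=3)
t=5: δ = [1.680e-06, 5.243e-07, 2.239e-06, 7.465e-07]  ψ = [3, 1, 2, 2]  (obs o_5=1)
t=6: δ = [1.008e-07, 6.718e-08, 8.958e-08, 4.479e-07]  ψ = [0, 0, 2, 2]  (obs o_6=2)
backtrack: best end state = 3; path = [2, 2, 2, 2, 2, 2, 3]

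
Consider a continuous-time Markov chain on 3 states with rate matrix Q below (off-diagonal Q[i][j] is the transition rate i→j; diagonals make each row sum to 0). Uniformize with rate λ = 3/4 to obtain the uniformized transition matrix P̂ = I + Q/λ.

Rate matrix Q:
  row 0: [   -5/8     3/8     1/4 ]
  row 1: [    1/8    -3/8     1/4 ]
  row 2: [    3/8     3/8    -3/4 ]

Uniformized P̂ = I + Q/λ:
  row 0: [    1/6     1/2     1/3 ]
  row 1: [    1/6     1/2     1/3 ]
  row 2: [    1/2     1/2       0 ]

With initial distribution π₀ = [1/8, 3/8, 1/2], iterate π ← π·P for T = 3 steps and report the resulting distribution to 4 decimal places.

π = [0.2593, 0.5000, 0.2407]

t=0: π = [0.1250, 0.3750, 0.5000]
t=1: π = [0.3333, 0.5000, 0.1667]
t=2: π = [0.2222, 0.5000, 0.2778]
t=3: π = [0.2593, 0.5000, 0.2407]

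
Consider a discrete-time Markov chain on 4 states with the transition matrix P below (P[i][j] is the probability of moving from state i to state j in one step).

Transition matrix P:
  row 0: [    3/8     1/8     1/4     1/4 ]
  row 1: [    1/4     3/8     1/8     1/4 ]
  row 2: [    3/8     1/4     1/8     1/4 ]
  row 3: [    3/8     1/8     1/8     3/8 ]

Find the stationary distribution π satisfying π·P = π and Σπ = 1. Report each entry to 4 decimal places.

Balance equations π_j = Σ_i π_i·P[i][j]:
  π_0 = 3/8·π_0 + 1/4·π_1 + 3/8·π_2 + 3/8·π_3
  π_1 = 1/8·π_0 + 3/8·π_1 + 1/4·π_2 + 1/8·π_3
  π_2 = 1/4·π_0 + 1/8·π_1 + 1/8·π_2 + 1/8·π_3
  normalize: π_0 + π_1 + π_2 + π_3 = 1
Solving the linear system gives exactly π = [27/77, 15/77, 13/77, 2/7].

π = [0.3506, 0.1948, 0.1688, 0.2857]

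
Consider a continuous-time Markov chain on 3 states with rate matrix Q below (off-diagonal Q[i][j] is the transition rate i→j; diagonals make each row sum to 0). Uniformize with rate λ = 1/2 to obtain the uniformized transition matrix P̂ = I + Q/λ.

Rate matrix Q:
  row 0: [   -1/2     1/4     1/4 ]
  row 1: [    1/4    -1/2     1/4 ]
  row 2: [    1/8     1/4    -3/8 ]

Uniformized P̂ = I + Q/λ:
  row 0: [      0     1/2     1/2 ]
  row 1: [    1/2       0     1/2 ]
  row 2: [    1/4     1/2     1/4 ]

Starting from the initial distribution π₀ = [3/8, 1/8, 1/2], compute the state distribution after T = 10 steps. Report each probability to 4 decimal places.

t=0: π = [0.3750, 0.1250, 0.5000]
t=1: π = [0.1875, 0.4375, 0.3750]
t=2: π = [0.3125, 0.2813, 0.4063]
t=3: π = [0.2422, 0.3594, 0.3984]
t=4: π = [0.2793, 0.3203, 0.4004]
t=5: π = [0.2603, 0.3398, 0.3999]
t=6: π = [0.2699, 0.3301, 0.4000]
t=7: π = [0.2650, 0.3350, 0.4000]
t=8: π = [0.2675, 0.3325, 0.4000]
t=9: π = [0.2663, 0.3337, 0.4000]
t=10: π = [0.2669, 0.3331, 0.4000]

π = [0.2669, 0.3331, 0.4000]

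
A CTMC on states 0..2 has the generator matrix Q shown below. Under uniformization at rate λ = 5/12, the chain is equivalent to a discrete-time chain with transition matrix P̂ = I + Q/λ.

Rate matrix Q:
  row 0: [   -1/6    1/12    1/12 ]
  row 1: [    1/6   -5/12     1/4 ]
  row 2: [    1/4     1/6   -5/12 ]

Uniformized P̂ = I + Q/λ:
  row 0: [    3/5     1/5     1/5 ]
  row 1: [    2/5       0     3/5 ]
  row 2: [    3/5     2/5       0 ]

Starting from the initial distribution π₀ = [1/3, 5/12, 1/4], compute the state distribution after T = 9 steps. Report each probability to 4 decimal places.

π = [0.5588, 0.2057, 0.2355]

t=0: π = [0.3333, 0.4167, 0.2500]
t=1: π = [0.5167, 0.1667, 0.3167]
t=2: π = [0.5667, 0.2300, 0.2033]
t=3: π = [0.5540, 0.1947, 0.2513]
t=4: π = [0.5611, 0.2113, 0.2276]
t=5: π = [0.5577, 0.2033, 0.2390]
t=6: π = [0.5593, 0.2072, 0.2335]
t=7: π = [0.5586, 0.2053, 0.2362]
t=8: π = [0.5589, 0.2062, 0.2349]
t=9: π = [0.5588, 0.2057, 0.2355]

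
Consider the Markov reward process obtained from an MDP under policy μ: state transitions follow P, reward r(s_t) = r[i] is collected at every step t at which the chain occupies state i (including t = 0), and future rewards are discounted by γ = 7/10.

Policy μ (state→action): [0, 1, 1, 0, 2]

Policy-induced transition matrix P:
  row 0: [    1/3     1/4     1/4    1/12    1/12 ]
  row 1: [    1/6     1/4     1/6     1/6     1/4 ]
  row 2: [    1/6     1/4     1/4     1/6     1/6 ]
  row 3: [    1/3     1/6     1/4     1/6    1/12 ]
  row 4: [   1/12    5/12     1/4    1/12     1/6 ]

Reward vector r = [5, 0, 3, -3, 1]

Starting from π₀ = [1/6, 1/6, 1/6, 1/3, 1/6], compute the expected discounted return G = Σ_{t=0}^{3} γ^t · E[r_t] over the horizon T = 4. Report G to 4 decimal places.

t=0: π = [0.1667, 0.1667, 0.1667, 0.3333, 0.1667], E[r] = 0.5000, γ^t·E[r] = 0.500000, running G = 0.500000
t=1: π = [0.2361, 0.2500, 0.2361, 0.1389, 0.1389], E[r] = 1.6111, γ^t·E[r] = 1.127778, running G = 1.627778
t=2: π = [0.2176, 0.2616, 0.2292, 0.1354, 0.1563], E[r] = 1.5255, γ^t·E[r] = 0.747477, running G = 2.375255
t=3: π = [0.2125, 0.2648, 0.2282, 0.1355, 0.1590], E[r] = 1.4995, γ^t·E[r] = 0.514335, running G = 2.889589

G = 2.8896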